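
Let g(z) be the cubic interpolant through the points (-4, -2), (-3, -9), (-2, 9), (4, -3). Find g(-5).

Using Newton's divided-difference form:
g[-4,-3] = (-9 - (-2)) / (-3 - (-4)) = -7
g[-3,-2] = (9 - (-9)) / (-2 - (-3)) = 18
g[-2,4] = (-3 - 9) / (4 - (-2)) = -2
g[-4,-3,-2] = (18 - (-7)) / (-2 - (-4)) = 25/2
g[-3,-2,4] = (-2 - 18) / (4 - (-3)) = -20/7
g[-4,-3,-2,4] = (-20/7 - 25/2) / (4 - (-4)) = -215/112
g(-5) = -2 + (-7)·(-1) + (25/2)·(-1)·(-2) + (-215/112)·(-1)·(-2)·(-3) = 2325/56

2325/56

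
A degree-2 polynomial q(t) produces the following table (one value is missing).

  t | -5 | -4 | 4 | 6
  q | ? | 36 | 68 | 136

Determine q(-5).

The 3 known values determine q uniquely (degree ≤ 2).
Evaluate each Lagrange basis at t = -5:
L_0(-5) = (-9)·(-11)/[(-8)·(-10)] = 99/80
L_1(-5) = (-1)·(-11)/[(8)·(-2)] = -11/16
L_2(-5) = (-1)·(-9)/[(10)·(2)] = 9/20
Sum: 36·(99/80) + 68·(-11/16) + 136·(9/20) = 59

59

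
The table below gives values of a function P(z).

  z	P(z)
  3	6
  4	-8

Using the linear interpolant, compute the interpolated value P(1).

34

Evaluate each Lagrange basis at z = 1:
L_0(1) = (-3)/[(-1)] = 3
L_1(1) = (-2)/[(1)] = -2
Sum: 6·(3) + (-8)·(-2) = 34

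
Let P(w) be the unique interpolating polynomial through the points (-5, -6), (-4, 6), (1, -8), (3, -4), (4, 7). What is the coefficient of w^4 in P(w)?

-11/945

The leading coefficient equals the top divided difference P[-5,-4,1,3,4].
P[-5,-4] = (6 - (-6)) / (-4 - (-5)) = 12
P[-4,1] = (-8 - 6) / (1 - (-4)) = -14/5
P[1,3] = (-4 - (-8)) / (3 - 1) = 2
P[3,4] = (7 - (-4)) / (4 - 3) = 11
P[-5,-4,1] = (-14/5 - 12) / (1 - (-5)) = -37/15
P[-4,1,3] = (2 - (-14/5)) / (3 - (-4)) = 24/35
P[1,3,4] = (11 - 2) / (4 - 1) = 3
P[-5,-4,1,3] = (24/35 - (-37/15)) / (3 - (-5)) = 331/840
P[-4,1,3,4] = (3 - 24/35) / (4 - (-4)) = 81/280
P[-5,-4,1,3,4] = (81/280 - 331/840) / (4 - (-5)) = -11/945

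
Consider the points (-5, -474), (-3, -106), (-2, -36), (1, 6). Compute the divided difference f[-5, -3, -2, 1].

f[-5,-3] = (-106 - (-474)) / (-3 - (-5)) = 184
f[-3,-2] = (-36 - (-106)) / (-2 - (-3)) = 70
f[-2,1] = (6 - (-36)) / (1 - (-2)) = 14
f[-5,-3,-2] = (70 - 184) / (-2 - (-5)) = -38
f[-3,-2,1] = (14 - 70) / (1 - (-3)) = -14
f[-5,-3,-2,1] = (-14 - (-38)) / (1 - (-5)) = 4

4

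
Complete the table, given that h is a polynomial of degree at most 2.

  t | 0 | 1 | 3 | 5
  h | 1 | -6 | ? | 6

The 3 known values determine h uniquely (degree ≤ 2).
L_0(3) = (2)·(-2)/[(-1)·(-5)] = -4/5
L_1(3) = (3)·(-2)/[(1)·(-4)] = 3/2
L_2(3) = (3)·(2)/[(5)·(4)] = 3/10
Sum: 1·(-4/5) + (-6)·(3/2) + 6·(3/10) = -8

-8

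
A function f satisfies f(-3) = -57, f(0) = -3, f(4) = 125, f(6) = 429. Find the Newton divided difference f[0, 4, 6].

f[0,4] = (125 - (-3)) / (4 - 0) = 32
f[4,6] = (429 - 125) / (6 - 4) = 152
f[0,4,6] = (152 - 32) / (6 - 0) = 20

20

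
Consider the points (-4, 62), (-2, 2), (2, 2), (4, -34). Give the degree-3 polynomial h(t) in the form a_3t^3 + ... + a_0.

L_0(t) = (t + 2)(t - 2)(t - 4) / [-96] = -(1/96)t^3 + (1/24)t^2 + (1/24)t - 1/6
L_1(t) = (t + 4)(t - 2)(t - 4) / [48] = (1/48)t^3 - (1/24)t^2 - (1/3)t + 2/3
L_2(t) = (t + 4)(t + 2)(t - 4) / [-48] = -(1/48)t^3 - (1/24)t^2 + (1/3)t + 2/3
L_3(t) = (t + 4)(t + 2)(t - 2) / [96] = (1/96)t^3 + (1/24)t^2 - (1/24)t - 1/6
h(t) = 62·L_0 + 2·L_1 + 2·L_2 + (-34)·L_3
  62·L_0(t) = -(31/48)t^3 + (31/12)t^2 + (31/12)t - 31/3
  2·L_1(t) = (1/24)t^3 - (1/12)t^2 - (2/3)t + 4/3
  2·L_2(t) = -(1/24)t^3 - (1/12)t^2 + (2/3)t + 4/3
  (-34)·L_3(t) = -(17/48)t^3 - (17/12)t^2 + (17/12)t + 17/3
Adding term by term: -t^3 + t^2 + 4t - 2

h(t) = -t^3 + t^2 + 4t - 2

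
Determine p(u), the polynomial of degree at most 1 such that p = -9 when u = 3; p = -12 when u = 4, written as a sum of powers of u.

Build the Lagrange basis polynomials:
L_0(u) = (u - 4) / [-1] = -u + 4
L_1(u) = (u - 3) / [1] = u - 3
p(u) = (-9)·L_0 + (-12)·L_1
  (-9)·L_0(u) = 9u - 36
  (-12)·L_1(u) = -12u + 36
Adding term by term: -3u

p(u) = -3u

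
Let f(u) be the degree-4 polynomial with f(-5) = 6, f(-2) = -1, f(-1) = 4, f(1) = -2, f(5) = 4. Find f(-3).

L_0(-3) = (-1)·(-2)·(-4)·(-8)/[(-3)·(-4)·(-6)·(-10)] = 4/45
L_1(-3) = (2)·(-2)·(-4)·(-8)/[(3)·(-1)·(-3)·(-7)] = 128/63
L_2(-3) = (2)·(-1)·(-4)·(-8)/[(4)·(1)·(-2)·(-6)] = -4/3
L_3(-3) = (2)·(-1)·(-2)·(-8)/[(6)·(3)·(2)·(-4)] = 2/9
L_4(-3) = (2)·(-1)·(-2)·(-4)/[(10)·(7)·(6)·(4)] = -1/105
Sum: 6·(4/45) + (-1)·(128/63) + 4·(-4/3) + (-2)·(2/9) + 4·(-1/105) = -256/35

-256/35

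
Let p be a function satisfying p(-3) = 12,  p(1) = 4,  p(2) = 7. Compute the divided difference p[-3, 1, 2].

p[-3,1] = (4 - 12) / (1 - (-3)) = -2
p[1,2] = (7 - 4) / (2 - 1) = 3
p[-3,1,2] = (3 - (-2)) / (2 - (-3)) = 1

1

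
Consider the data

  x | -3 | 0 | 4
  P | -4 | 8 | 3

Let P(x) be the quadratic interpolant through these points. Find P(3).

13/2

Evaluate each Lagrange basis at x = 3:
L_0(3) = (3)·(-1)/[(-3)·(-7)] = -1/7
L_1(3) = (6)·(-1)/[(3)·(-4)] = 1/2
L_2(3) = (6)·(3)/[(7)·(4)] = 9/14
Sum: (-4)·(-1/7) + 8·(1/2) + 3·(9/14) = 13/2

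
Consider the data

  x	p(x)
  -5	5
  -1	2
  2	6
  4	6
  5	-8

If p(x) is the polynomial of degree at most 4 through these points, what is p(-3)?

Using Newton's divided-difference form:
p[-5,-1] = (2 - 5) / (-1 - (-5)) = -3/4
p[-1,2] = (6 - 2) / (2 - (-1)) = 4/3
p[2,4] = (6 - 6) / (4 - 2) = 0
p[4,5] = (-8 - 6) / (5 - 4) = -14
p[-5,-1,2] = (4/3 - (-3/4)) / (2 - (-5)) = 25/84
p[-1,2,4] = (0 - 4/3) / (4 - (-1)) = -4/15
p[2,4,5] = (-14 - 0) / (5 - 2) = -14/3
p[-5,-1,2,4] = (-4/15 - 25/84) / (4 - (-5)) = -79/1260
p[-1,2,4,5] = (-14/3 - (-4/15)) / (5 - (-1)) = -11/15
p[-5,-1,2,4,5] = (-11/15 - (-79/1260)) / (5 - (-5)) = -169/2520
p(-3) = 5 + (-3/4)·(2) + (25/84)·(2)·(-2) + (-79/1260)·(2)·(-2)·(-5) + (-169/2520)·(2)·(-2)·(-5)·(-7) = 94/9

94/9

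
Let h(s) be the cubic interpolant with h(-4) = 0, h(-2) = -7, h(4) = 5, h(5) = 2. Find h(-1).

-1025/168

Using Newton's divided-difference form:
h[-4,-2] = (-7 - 0) / (-2 - (-4)) = -7/2
h[-2,4] = (5 - (-7)) / (4 - (-2)) = 2
h[4,5] = (2 - 5) / (5 - 4) = -3
h[-4,-2,4] = (2 - (-7/2)) / (4 - (-4)) = 11/16
h[-2,4,5] = (-3 - 2) / (5 - (-2)) = -5/7
h[-4,-2,4,5] = (-5/7 - 11/16) / (5 - (-4)) = -157/1008
h(-1) = 0 + (-7/2)·(3) + (11/16)·(3)·(1) + (-157/1008)·(3)·(1)·(-5) = -1025/168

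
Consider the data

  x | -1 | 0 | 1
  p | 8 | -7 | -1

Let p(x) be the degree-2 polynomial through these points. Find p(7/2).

Evaluate each Lagrange basis at x = 7/2:
L_0(7/2) = (7/2)·(5/2)/[(-1)·(-2)] = 35/8
L_1(7/2) = (9/2)·(5/2)/[(1)·(-1)] = -45/4
L_2(7/2) = (9/2)·(7/2)/[(2)·(1)] = 63/8
Sum: 8·(35/8) + (-7)·(-45/4) + (-1)·(63/8) = 847/8

847/8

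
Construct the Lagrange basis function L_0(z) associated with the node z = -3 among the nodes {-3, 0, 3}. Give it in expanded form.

L_0(z) = z(z - 3) / [(-3)·(-6)]
       = (z^2 - 3z) / (18)

L_0(z) = (1/18)z^2 - (1/6)z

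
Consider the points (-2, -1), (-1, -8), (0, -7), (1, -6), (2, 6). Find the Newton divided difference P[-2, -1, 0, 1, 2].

19/24

P[-2,-1] = (-8 - (-1)) / (-1 - (-2)) = -7
P[-1,0] = (-7 - (-8)) / (0 - (-1)) = 1
P[0,1] = (-6 - (-7)) / (1 - 0) = 1
P[1,2] = (6 - (-6)) / (2 - 1) = 12
P[-2,-1,0] = (1 - (-7)) / (0 - (-2)) = 4
P[-1,0,1] = (1 - 1) / (1 - (-1)) = 0
P[0,1,2] = (12 - 1) / (2 - 0) = 11/2
P[-2,-1,0,1] = (0 - 4) / (1 - (-2)) = -4/3
P[-1,0,1,2] = (11/2 - 0) / (2 - (-1)) = 11/6
P[-2,-1,0,1,2] = (11/6 - (-4/3)) / (2 - (-2)) = 19/24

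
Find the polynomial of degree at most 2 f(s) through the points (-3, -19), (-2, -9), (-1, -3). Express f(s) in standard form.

Newton's divided differences:
f[-3,-2] = (-9 - (-19)) / (-2 - (-3)) = 10
f[-2,-1] = (-3 - (-9)) / (-1 - (-2)) = 6
f[-3,-2,-1] = (6 - 10) / (-1 - (-3)) = -2
f(s) = -19 + 10·(s + 3) + (-2)·(s + 3)(s + 2)
Expanding: f(s) = -2s^2 - 1

f(s) = -2s^2 - 1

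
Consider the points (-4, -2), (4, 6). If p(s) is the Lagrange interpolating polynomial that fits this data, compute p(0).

Evaluate each Lagrange basis at s = 0:
L_0(0) = (-4)/[(-8)] = 1/2
L_1(0) = (4)/[(8)] = 1/2
Sum: (-2)·(1/2) + 6·(1/2) = 2

2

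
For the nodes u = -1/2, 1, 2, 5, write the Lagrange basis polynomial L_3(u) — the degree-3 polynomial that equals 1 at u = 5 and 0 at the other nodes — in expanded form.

L_3(u) = (1/66)u^3 - (5/132)u^2 + (1/132)u + 1/66

L_3(u) = (u + 1/2)(u - 1)(u - 2) / [(11/2)·(4)·(3)]
       = (u^3 - (5/2)u^2 + (1/2)u + 1) / (66)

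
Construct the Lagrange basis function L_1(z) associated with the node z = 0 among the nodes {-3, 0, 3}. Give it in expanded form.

L_1(z) = (z + 3)(z - 3) / [(3)·(-3)]
       = (z^2 - 9) / (-9)

L_1(z) = -(1/9)z^2 + 1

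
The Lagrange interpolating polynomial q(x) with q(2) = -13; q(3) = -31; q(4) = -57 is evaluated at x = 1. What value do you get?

-3

L_0(1) = (-2)·(-3)/[(-1)·(-2)] = 3
L_1(1) = (-1)·(-3)/[(1)·(-1)] = -3
L_2(1) = (-1)·(-2)/[(2)·(1)] = 1
Sum: (-13)·(3) + (-31)·(-3) + (-57)·(1) = -3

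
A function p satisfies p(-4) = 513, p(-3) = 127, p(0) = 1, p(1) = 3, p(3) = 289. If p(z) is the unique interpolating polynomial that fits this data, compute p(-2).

Evaluate each Lagrange basis at z = -2:
L_0(-2) = (1)·(-2)·(-3)·(-5)/[(-1)·(-4)·(-5)·(-7)] = -3/14
L_1(-2) = (2)·(-2)·(-3)·(-5)/[(1)·(-3)·(-4)·(-6)] = 5/6
L_2(-2) = (2)·(1)·(-3)·(-5)/[(4)·(3)·(-1)·(-3)] = 5/6
L_3(-2) = (2)·(1)·(-2)·(-5)/[(5)·(4)·(1)·(-2)] = -1/2
L_4(-2) = (2)·(1)·(-2)·(-3)/[(7)·(6)·(3)·(2)] = 1/21
Sum: 513·(-3/14) + 127·(5/6) + 1·(5/6) + 3·(-1/2) + 289·(1/21) = 9

9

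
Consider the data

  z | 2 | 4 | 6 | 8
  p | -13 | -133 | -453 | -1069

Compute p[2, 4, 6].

p[2,4] = (-133 - (-13)) / (4 - 2) = -60
p[4,6] = (-453 - (-133)) / (6 - 4) = -160
p[2,4,6] = (-160 - (-60)) / (6 - 2) = -25

-25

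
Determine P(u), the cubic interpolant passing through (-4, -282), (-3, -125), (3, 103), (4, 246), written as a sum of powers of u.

P(u) = 4u^3 - u^2 + 2u - 2

Build the Lagrange basis polynomials:
L_0(u) = (u + 3)(u - 3)(u - 4) / [-56] = -(1/56)u^3 + (1/14)u^2 + (9/56)u - 9/14
L_1(u) = (u + 4)(u - 3)(u - 4) / [42] = (1/42)u^3 - (1/14)u^2 - (8/21)u + 8/7
L_2(u) = (u + 4)(u + 3)(u - 4) / [-42] = -(1/42)u^3 - (1/14)u^2 + (8/21)u + 8/7
L_3(u) = (u + 4)(u + 3)(u - 3) / [56] = (1/56)u^3 + (1/14)u^2 - (9/56)u - 9/14
P(u) = (-282)·L_0 + (-125)·L_1 + 103·L_2 + 246·L_3
  (-282)·L_0(u) = (141/28)u^3 - (141/7)u^2 - (1269/28)u + 1269/7
  (-125)·L_1(u) = -(125/42)u^3 + (125/14)u^2 + (1000/21)u - 1000/7
  103·L_2(u) = -(103/42)u^3 - (103/14)u^2 + (824/21)u + 824/7
  246·L_3(u) = (123/28)u^3 + (123/7)u^2 - (1107/28)u - 1107/7
Adding term by term: 4u^3 - u^2 + 2u - 2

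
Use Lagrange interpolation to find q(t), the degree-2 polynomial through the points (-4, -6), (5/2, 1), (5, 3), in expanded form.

L_0(t) = (t - 5/2)(t - 5) / [117/2] = (2/117)t^2 - (5/39)t + 25/117
L_1(t) = (t + 4)(t - 5) / [-65/4] = -(4/65)t^2 + (4/65)t + 16/13
L_2(t) = (t + 4)(t - 5/2) / [45/2] = (2/45)t^2 + (1/15)t - 4/9
q(t) = (-6)·L_0 + 1·L_1 + 3·L_2
  (-6)·L_0(t) = -(4/39)t^2 + (10/13)t - 50/39
  1·L_1(t) = -(4/65)t^2 + (4/65)t + 16/13
  3·L_2(t) = (2/15)t^2 + (1/5)t - 4/3
Adding term by term: -(2/65)t^2 + (67/65)t - 18/13

q(t) = -(2/65)t^2 + (67/65)t - 18/13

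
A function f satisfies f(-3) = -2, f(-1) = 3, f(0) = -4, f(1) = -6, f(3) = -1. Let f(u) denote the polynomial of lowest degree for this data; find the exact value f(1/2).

L_0(1/2) = (3/2)·(1/2)·(-1/2)·(-5/2)/[(-2)·(-3)·(-4)·(-6)] = 5/768
L_1(1/2) = (7/2)·(1/2)·(-1/2)·(-5/2)/[(2)·(-1)·(-2)·(-4)] = -35/256
L_2(1/2) = (7/2)·(3/2)·(-1/2)·(-5/2)/[(3)·(1)·(-1)·(-3)] = 35/48
L_3(1/2) = (7/2)·(3/2)·(1/2)·(-5/2)/[(4)·(2)·(1)·(-2)] = 105/256
L_4(1/2) = (7/2)·(3/2)·(1/2)·(-1/2)/[(6)·(4)·(3)·(2)] = -7/768
Sum: (-2)·(5/768) + 3·(-35/256) + (-4)·(35/48) + (-6)·(105/256) + (-1)·(-7/768) = -139/24

-139/24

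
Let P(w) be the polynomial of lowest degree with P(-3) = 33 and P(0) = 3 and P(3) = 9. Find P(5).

33

Using Newton's divided-difference form:
P[-3,0] = (3 - 33) / (0 - (-3)) = -10
P[0,3] = (9 - 3) / (3 - 0) = 2
P[-3,0,3] = (2 - (-10)) / (3 - (-3)) = 2
P(5) = 33 + (-10)·(8) + 2·(8)·(5) = 33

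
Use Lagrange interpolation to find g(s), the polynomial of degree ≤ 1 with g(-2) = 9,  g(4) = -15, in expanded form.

g(s) = -4s + 1

L_0(s) = (s - 4) / [-6] = -(1/6)s + 2/3
L_1(s) = (s + 2) / [6] = (1/6)s + 1/3
g(s) = 9·L_0 + (-15)·L_1
  9·L_0(s) = -(3/2)s + 6
  (-15)·L_1(s) = -(5/2)s - 5
Adding term by term: -4s + 1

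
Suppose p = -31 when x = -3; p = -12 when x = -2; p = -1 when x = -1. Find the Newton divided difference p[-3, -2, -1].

p[-3,-2] = (-12 - (-31)) / (-2 - (-3)) = 19
p[-2,-1] = (-1 - (-12)) / (-1 - (-2)) = 11
p[-3,-2,-1] = (11 - 19) / (-1 - (-3)) = -4

-4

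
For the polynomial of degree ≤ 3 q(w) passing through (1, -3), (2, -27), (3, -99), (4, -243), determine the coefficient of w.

L_0(w) = (w - 2)(w - 3)(w - 4) / [-6] = -(1/6)w^3 + (3/2)w^2 - (13/3)w + 4
L_1(w) = (w - 1)(w - 3)(w - 4) / [2] = (1/2)w^3 - 4w^2 + (19/2)w - 6
L_2(w) = (w - 1)(w - 2)(w - 4) / [-2] = -(1/2)w^3 + (7/2)w^2 - 7w + 4
L_3(w) = (w - 1)(w - 2)(w - 3) / [6] = (1/6)w^3 - w^2 + (11/6)w - 1
q(w) = (-3)·L_0 + (-27)·L_1 + (-99)·L_2 + (-243)·L_3
Only the coefficient of w is needed; take it from each L_i and combine:
(-3)·(-13/3) + (-27)·(19/2) + (-99)·(-7) + (-243)·(11/6) = 4

4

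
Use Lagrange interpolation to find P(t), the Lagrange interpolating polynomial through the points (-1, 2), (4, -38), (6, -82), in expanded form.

Build the Lagrange basis polynomials:
L_0(t) = (t - 4)(t - 6) / [35] = (1/35)t^2 - (2/7)t + 24/35
L_1(t) = (t + 1)(t - 6) / [-10] = -(1/10)t^2 + (1/2)t + 3/5
L_2(t) = (t + 1)(t - 4) / [14] = (1/14)t^2 - (3/14)t - 2/7
P(t) = 2·L_0 + (-38)·L_1 + (-82)·L_2
  2·L_0(t) = (2/35)t^2 - (4/7)t + 48/35
  (-38)·L_1(t) = (19/5)t^2 - 19t - 114/5
  (-82)·L_2(t) = -(41/7)t^2 + (123/7)t + 164/7
Adding term by term: -2t^2 - 2t + 2

P(t) = -2t^2 - 2t + 2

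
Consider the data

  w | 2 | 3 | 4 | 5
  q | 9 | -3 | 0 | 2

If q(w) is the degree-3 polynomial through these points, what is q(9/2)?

17/8

Using Newton's divided-difference form:
q[2,3] = (-3 - 9) / (3 - 2) = -12
q[3,4] = (0 - (-3)) / (4 - 3) = 3
q[4,5] = (2 - 0) / (5 - 4) = 2
q[2,3,4] = (3 - (-12)) / (4 - 2) = 15/2
q[3,4,5] = (2 - 3) / (5 - 3) = -1/2
q[2,3,4,5] = (-1/2 - 15/2) / (5 - 2) = -8/3
q(9/2) = 9 + (-12)·(5/2) + (15/2)·(5/2)·(3/2) + (-8/3)·(5/2)·(3/2)·(1/2) = 17/8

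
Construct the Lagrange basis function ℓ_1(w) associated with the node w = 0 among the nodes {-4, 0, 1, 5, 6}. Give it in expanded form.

ℓ_1(w) = (w + 4)(w - 1)(w - 5)(w - 6) / [(4)·(-1)·(-5)·(-6)]
       = (w^4 - 8w^3 - 7w^2 + 134w - 120) / (-120)

ℓ_1(w) = -(1/120)w^4 + (1/15)w^3 + (7/120)w^2 - (67/60)w + 1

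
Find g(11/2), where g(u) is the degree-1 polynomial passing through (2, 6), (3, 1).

-23/2

L_0(11/2) = (5/2)/[(-1)] = -5/2
L_1(11/2) = (7/2)/[(1)] = 7/2
Sum: 6·(-5/2) + 1·(7/2) = -23/2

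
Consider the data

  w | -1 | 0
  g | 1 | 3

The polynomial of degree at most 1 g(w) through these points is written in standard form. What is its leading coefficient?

2

L_0(w) = w / [-1] = -w
L_1(w) = (w + 1) / [1] = w + 1
g(w) = 1·L_0 + 3·L_1
Only the coefficient of w is needed; take it from each L_i and combine:
1·(-1) + 3·(1) = 2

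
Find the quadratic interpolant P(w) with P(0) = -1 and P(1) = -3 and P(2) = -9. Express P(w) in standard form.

L_0(w) = (w - 1)(w - 2) / [2] = (1/2)w^2 - (3/2)w + 1
L_1(w) = w(w - 2) / [-1] = -w^2 + 2w
L_2(w) = w(w - 1) / [2] = (1/2)w^2 - (1/2)w
P(w) = (-1)·L_0 + (-3)·L_1 + (-9)·L_2
  (-1)·L_0(w) = -(1/2)w^2 + (3/2)w - 1
  (-3)·L_1(w) = 3w^2 - 6w
  (-9)·L_2(w) = -(9/2)w^2 + (9/2)w
Adding term by term: -2w^2 - 1

P(w) = -2w^2 - 1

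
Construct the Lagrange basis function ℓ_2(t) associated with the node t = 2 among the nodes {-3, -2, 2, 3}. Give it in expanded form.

ℓ_2(t) = (t + 3)(t + 2)(t - 3) / [(5)·(4)·(-1)]
       = (t^3 + 2t^2 - 9t - 18) / (-20)

ℓ_2(t) = -(1/20)t^3 - (1/10)t^2 + (9/20)t + 9/10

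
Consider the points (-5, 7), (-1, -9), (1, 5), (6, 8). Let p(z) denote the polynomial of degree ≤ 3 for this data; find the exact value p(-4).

L_0(-4) = (-3)·(-5)·(-10)/[(-4)·(-6)·(-11)] = 25/44
L_1(-4) = (1)·(-5)·(-10)/[(4)·(-2)·(-7)] = 25/28
L_2(-4) = (1)·(-3)·(-10)/[(6)·(2)·(-5)] = -1/2
L_3(-4) = (1)·(-3)·(-5)/[(11)·(7)·(5)] = 3/77
Sum: 7·(25/44) + (-9)·(25/28) + 5·(-1/2) + 8·(3/77) = -481/77

-481/77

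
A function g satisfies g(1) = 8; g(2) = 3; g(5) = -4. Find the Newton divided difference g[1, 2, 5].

g[1,2] = (3 - 8) / (2 - 1) = -5
g[2,5] = (-4 - 3) / (5 - 2) = -7/3
g[1,2,5] = (-7/3 - (-5)) / (5 - 1) = 2/3

2/3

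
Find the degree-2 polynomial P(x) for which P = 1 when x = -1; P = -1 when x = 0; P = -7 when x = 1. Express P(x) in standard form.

P(x) = -2x^2 - 4x - 1

Newton's divided differences:
P[-1,0] = (-1 - 1) / (0 - (-1)) = -2
P[0,1] = (-7 - (-1)) / (1 - 0) = -6
P[-1,0,1] = (-6 - (-2)) / (1 - (-1)) = -2
P(x) = 1 + (-2)·(x + 1) + (-2)·(x + 1)x
Expanding: P(x) = -2x^2 - 4x - 1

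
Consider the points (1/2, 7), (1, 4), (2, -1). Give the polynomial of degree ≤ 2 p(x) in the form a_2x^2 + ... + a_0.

L_0(x) = (x - 1)(x - 2) / [3/4] = (4/3)x^2 - 4x + 8/3
L_1(x) = (x - 1/2)(x - 2) / [-1/2] = -2x^2 + 5x - 2
L_2(x) = (x - 1/2)(x - 1) / [3/2] = (2/3)x^2 - x + 1/3
p(x) = 7·L_0 + 4·L_1 + (-1)·L_2
  7·L_0(x) = (28/3)x^2 - 28x + 56/3
  4·L_1(x) = -8x^2 + 20x - 8
  (-1)·L_2(x) = -(2/3)x^2 + x - 1/3
Adding term by term: (2/3)x^2 - 7x + 31/3

p(x) = (2/3)x^2 - 7x + 31/3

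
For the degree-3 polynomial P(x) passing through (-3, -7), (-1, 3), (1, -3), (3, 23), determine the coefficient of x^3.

The leading coefficient equals the top divided difference P[-3,-1,1,3].
P[-3,-1] = (3 - (-7)) / (-1 - (-3)) = 5
P[-1,1] = (-3 - 3) / (1 - (-1)) = -3
P[1,3] = (23 - (-3)) / (3 - 1) = 13
P[-3,-1,1] = (-3 - 5) / (1 - (-3)) = -2
P[-1,1,3] = (13 - (-3)) / (3 - (-1)) = 4
P[-3,-1,1,3] = (4 - (-2)) / (3 - (-3)) = 1

1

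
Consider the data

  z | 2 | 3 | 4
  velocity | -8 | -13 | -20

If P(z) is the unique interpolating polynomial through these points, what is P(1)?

Evaluate each Lagrange basis at z = 1:
L_0(1) = (-2)·(-3)/[(-1)·(-2)] = 3
L_1(1) = (-1)·(-3)/[(1)·(-1)] = -3
L_2(1) = (-1)·(-2)/[(2)·(1)] = 1
Sum: (-8)·(3) + (-13)·(-3) + (-20)·(1) = -5

-5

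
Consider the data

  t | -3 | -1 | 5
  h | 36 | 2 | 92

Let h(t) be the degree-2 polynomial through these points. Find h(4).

Using Newton's divided-difference form:
h[-3,-1] = (2 - 36) / (-1 - (-3)) = -17
h[-1,5] = (92 - 2) / (5 - (-1)) = 15
h[-3,-1,5] = (15 - (-17)) / (5 - (-3)) = 4
h(4) = 36 + (-17)·(7) + 4·(7)·(5) = 57

57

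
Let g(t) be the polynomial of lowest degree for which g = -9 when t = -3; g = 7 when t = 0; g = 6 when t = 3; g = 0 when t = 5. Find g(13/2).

L_0(13/2) = (13/2)·(7/2)·(3/2)/[(-3)·(-6)·(-8)] = -91/384
L_1(13/2) = (19/2)·(7/2)·(3/2)/[(3)·(-3)·(-5)] = 133/120
L_2(13/2) = (19/2)·(13/2)·(3/2)/[(6)·(3)·(-2)] = -247/96
L_3(13/2) = (19/2)·(13/2)·(7/2)/[(8)·(5)·(2)] = 1729/640
Sum: (-9)·(-91/384) + 7·(133/120) + 6·(-247/96) + 0 = -10649/1920

-10649/1920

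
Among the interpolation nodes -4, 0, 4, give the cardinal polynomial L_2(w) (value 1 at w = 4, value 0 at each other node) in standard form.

L_2(w) = (1/32)w^2 + (1/8)w

L_2(w) = (w + 4)w / [(8)·(4)]
       = (w^2 + 4w) / (32)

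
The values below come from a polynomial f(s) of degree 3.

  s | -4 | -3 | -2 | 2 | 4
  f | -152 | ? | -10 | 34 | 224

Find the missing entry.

-56

The 4 known values determine f uniquely (degree ≤ 3).
L_0(-3) = (-1)·(-5)·(-7)/[(-2)·(-6)·(-8)] = 35/96
L_1(-3) = (1)·(-5)·(-7)/[(2)·(-4)·(-6)] = 35/48
L_2(-3) = (1)·(-1)·(-7)/[(6)·(4)·(-2)] = -7/48
L_3(-3) = (1)·(-1)·(-5)/[(8)·(6)·(2)] = 5/96
Sum: (-152)·(35/96) + (-10)·(35/48) + 34·(-7/48) + 224·(5/96) = -56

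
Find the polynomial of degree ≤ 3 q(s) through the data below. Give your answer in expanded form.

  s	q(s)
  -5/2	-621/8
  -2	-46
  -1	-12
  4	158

L_0(s) = (s + 2)(s + 1)(s - 4) / [-39/8] = -(8/39)s^3 + (8/39)s^2 + (80/39)s + 64/39
L_1(s) = (s + 5/2)(s + 1)(s - 4) / [3] = (1/3)s^3 - (1/6)s^2 - (23/6)s - 10/3
L_2(s) = (s + 5/2)(s + 2)(s - 4) / [-15/2] = -(2/15)s^3 - (1/15)s^2 + (26/15)s + 8/3
L_3(s) = (s + 5/2)(s + 2)(s + 1) / [195] = (1/195)s^3 + (11/390)s^2 + (19/390)s + 1/39
q(s) = (-621/8)·L_0 + (-46)·L_1 + (-12)·L_2 + 158·L_3
  (-621/8)·L_0(s) = (207/13)s^3 - (207/13)s^2 - (2070/13)s - 1656/13
  (-46)·L_1(s) = -(46/3)s^3 + (23/3)s^2 + (529/3)s + 460/3
  (-12)·L_2(s) = (8/5)s^3 + (4/5)s^2 - (104/5)s - 32
  158·L_3(s) = (158/195)s^3 + (869/195)s^2 + (1501/195)s + 158/39
Adding term by term: 3s^3 - 3s^2 + 4s - 2

q(s) = 3s^3 - 3s^2 + 4s - 2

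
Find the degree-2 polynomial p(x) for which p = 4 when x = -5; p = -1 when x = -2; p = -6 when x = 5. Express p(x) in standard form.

L_0(x) = (x + 2)(x - 5) / [30] = (1/30)x^2 - (1/10)x - 1/3
L_1(x) = (x + 5)(x - 5) / [-21] = -(1/21)x^2 + 25/21
L_2(x) = (x + 5)(x + 2) / [70] = (1/70)x^2 + (1/10)x + 1/7
p(x) = 4·L_0 + (-1)·L_1 + (-6)·L_2
  4·L_0(x) = (2/15)x^2 - (2/5)x - 4/3
  (-1)·L_1(x) = (1/21)x^2 - 25/21
  (-6)·L_2(x) = -(3/35)x^2 - (3/5)x - 6/7
Adding term by term: (2/21)x^2 - x - 71/21

p(x) = (2/21)x^2 - x - 71/21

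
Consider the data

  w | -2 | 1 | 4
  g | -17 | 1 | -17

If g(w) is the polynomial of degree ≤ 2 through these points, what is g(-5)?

Using Newton's divided-difference form:
g[-2,1] = (1 - (-17)) / (1 - (-2)) = 6
g[1,4] = (-17 - 1) / (4 - 1) = -6
g[-2,1,4] = (-6 - 6) / (4 - (-2)) = -2
g(-5) = -17 + 6·(-3) + (-2)·(-3)·(-6) = -71

-71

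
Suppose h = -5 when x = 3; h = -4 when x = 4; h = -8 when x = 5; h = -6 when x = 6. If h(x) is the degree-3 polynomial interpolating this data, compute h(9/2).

-97/16

L_0(9/2) = (1/2)·(-1/2)·(-3/2)/[(-1)·(-2)·(-3)] = -1/16
L_1(9/2) = (3/2)·(-1/2)·(-3/2)/[(1)·(-1)·(-2)] = 9/16
L_2(9/2) = (3/2)·(1/2)·(-3/2)/[(2)·(1)·(-1)] = 9/16
L_3(9/2) = (3/2)·(1/2)·(-1/2)/[(3)·(2)·(1)] = -1/16
Sum: (-5)·(-1/16) + (-4)·(9/16) + (-8)·(9/16) + (-6)·(-1/16) = -97/16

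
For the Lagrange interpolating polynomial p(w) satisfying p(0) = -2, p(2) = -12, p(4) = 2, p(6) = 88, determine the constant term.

-2

Build the Lagrange basis polynomials:
L_0(w) = (w - 2)(w - 4)(w - 6) / [-48] = -(1/48)w^3 + (1/4)w^2 - (11/12)w + 1
L_1(w) = w(w - 4)(w - 6) / [16] = (1/16)w^3 - (5/8)w^2 + (3/2)w
L_2(w) = w(w - 2)(w - 6) / [-16] = -(1/16)w^3 + (1/2)w^2 - (3/4)w
L_3(w) = w(w - 2)(w - 4) / [48] = (1/48)w^3 - (1/8)w^2 + (1/6)w
p(w) = (-2)·L_0 + (-12)·L_1 + 2·L_2 + 88·L_3
Only the constant term is needed; take it from each L_i and combine:
(-2)·(1) + (-12)·(0) + 2·(0) + 88·(0) = -2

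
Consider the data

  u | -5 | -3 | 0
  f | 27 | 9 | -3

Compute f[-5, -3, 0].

f[-5,-3] = (9 - 27) / (-3 - (-5)) = -9
f[-3,0] = (-3 - 9) / (0 - (-3)) = -4
f[-5,-3,0] = (-4 - (-9)) / (0 - (-5)) = 1

1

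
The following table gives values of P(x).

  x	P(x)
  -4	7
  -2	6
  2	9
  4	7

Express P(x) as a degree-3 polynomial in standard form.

P(x) = -(1/16)x^3 - (1/24)x^2 + x + 23/3

Newton's divided differences:
P[-4,-2] = (6 - 7) / (-2 - (-4)) = -1/2
P[-2,2] = (9 - 6) / (2 - (-2)) = 3/4
P[2,4] = (7 - 9) / (4 - 2) = -1
P[-4,-2,2] = (3/4 - (-1/2)) / (2 - (-4)) = 5/24
P[-2,2,4] = (-1 - 3/4) / (4 - (-2)) = -7/24
P[-4,-2,2,4] = (-7/24 - 5/24) / (4 - (-4)) = -1/16
P(x) = 7 + (-1/2)·(x + 4) + (5/24)·(x + 4)(x + 2) + (-1/16)·(x + 4)(x + 2)(x - 2)
Expanding: P(x) = -(1/16)x^3 - (1/24)x^2 + x + 23/3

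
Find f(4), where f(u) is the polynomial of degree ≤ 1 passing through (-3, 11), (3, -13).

-17

L_0(4) = (1)/[(-6)] = -1/6
L_1(4) = (7)/[(6)] = 7/6
Sum: 11·(-1/6) + (-13)·(7/6) = -17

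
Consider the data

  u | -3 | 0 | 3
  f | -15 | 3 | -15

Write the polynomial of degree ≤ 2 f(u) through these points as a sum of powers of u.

Build the Lagrange basis polynomials:
L_0(u) = u(u - 3) / [18] = (1/18)u^2 - (1/6)u
L_1(u) = (u + 3)(u - 3) / [-9] = -(1/9)u^2 + 1
L_2(u) = (u + 3)u / [18] = (1/18)u^2 + (1/6)u
f(u) = (-15)·L_0 + 3·L_1 + (-15)·L_2
  (-15)·L_0(u) = -(5/6)u^2 + (5/2)u
  3·L_1(u) = -(1/3)u^2 + 3
  (-15)·L_2(u) = -(5/6)u^2 - (5/2)u
Adding term by term: -2u^2 + 3

f(u) = -2u^2 + 3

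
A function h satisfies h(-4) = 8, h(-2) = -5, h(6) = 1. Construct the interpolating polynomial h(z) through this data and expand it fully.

h(z) = (29/40)z^2 - (43/20)z - 61/5

Build the Lagrange basis polynomials:
L_0(z) = (z + 2)(z - 6) / [20] = (1/20)z^2 - (1/5)z - 3/5
L_1(z) = (z + 4)(z - 6) / [-16] = -(1/16)z^2 + (1/8)z + 3/2
L_2(z) = (z + 4)(z + 2) / [80] = (1/80)z^2 + (3/40)z + 1/10
h(z) = 8·L_0 + (-5)·L_1 + 1·L_2
  8·L_0(z) = (2/5)z^2 - (8/5)z - 24/5
  (-5)·L_1(z) = (5/16)z^2 - (5/8)z - 15/2
  1·L_2(z) = (1/80)z^2 + (3/40)z + 1/10
Adding term by term: (29/40)z^2 - (43/20)z - 61/5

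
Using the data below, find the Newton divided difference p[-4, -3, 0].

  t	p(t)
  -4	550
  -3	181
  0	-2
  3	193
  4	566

77

p[-4,-3] = (181 - 550) / (-3 - (-4)) = -369
p[-3,0] = (-2 - 181) / (0 - (-3)) = -61
p[-4,-3,0] = (-61 - (-369)) / (0 - (-4)) = 77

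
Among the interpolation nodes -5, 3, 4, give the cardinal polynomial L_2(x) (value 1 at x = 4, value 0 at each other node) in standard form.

L_2(x) = (1/9)x^2 + (2/9)x - 5/3

L_2(x) = (x + 5)(x - 3) / [(9)·(1)]
       = (x^2 + 2x - 15) / (9)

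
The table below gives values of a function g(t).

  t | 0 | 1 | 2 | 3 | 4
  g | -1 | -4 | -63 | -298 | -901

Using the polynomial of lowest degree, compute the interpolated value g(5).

L_0(5) = (4)·(3)·(2)·(1)/[(-1)·(-2)·(-3)·(-4)] = 1
L_1(5) = (5)·(3)·(2)·(1)/[(1)·(-1)·(-2)·(-3)] = -5
L_2(5) = (5)·(4)·(2)·(1)/[(2)·(1)·(-1)·(-2)] = 10
L_3(5) = (5)·(4)·(3)·(1)/[(3)·(2)·(1)·(-1)] = -10
L_4(5) = (5)·(4)·(3)·(2)/[(4)·(3)·(2)·(1)] = 5
Sum: (-1)·(1) + (-4)·(-5) + (-63)·(10) + (-298)·(-10) + (-901)·(5) = -2136

-2136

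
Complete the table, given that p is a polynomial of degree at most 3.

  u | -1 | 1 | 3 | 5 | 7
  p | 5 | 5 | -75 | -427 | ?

The 4 known values determine p uniquely (degree ≤ 3).
Evaluate each Lagrange basis at u = 7:
L_0(7) = (6)·(4)·(2)/[(-2)·(-4)·(-6)] = -1
L_1(7) = (8)·(4)·(2)/[(2)·(-2)·(-4)] = 4
L_2(7) = (8)·(6)·(2)/[(4)·(2)·(-2)] = -6
L_3(7) = (8)·(6)·(4)/[(6)·(4)·(2)] = 4
Sum: 5·(-1) + 5·(4) + (-75)·(-6) + (-427)·(4) = -1243

-1243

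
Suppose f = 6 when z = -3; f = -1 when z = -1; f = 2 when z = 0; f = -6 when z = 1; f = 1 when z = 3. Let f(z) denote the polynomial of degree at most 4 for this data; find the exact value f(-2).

-31/4

L_0(-2) = (-1)·(-2)·(-3)·(-5)/[(-2)·(-3)·(-4)·(-6)] = 5/24
L_1(-2) = (1)·(-2)·(-3)·(-5)/[(2)·(-1)·(-2)·(-4)] = 15/8
L_2(-2) = (1)·(-1)·(-3)·(-5)/[(3)·(1)·(-1)·(-3)] = -5/3
L_3(-2) = (1)·(-1)·(-2)·(-5)/[(4)·(2)·(1)·(-2)] = 5/8
L_4(-2) = (1)·(-1)·(-2)·(-3)/[(6)·(4)·(3)·(2)] = -1/24
Sum: 6·(5/24) + (-1)·(15/8) + 2·(-5/3) + (-6)·(5/8) + 1·(-1/24) = -31/4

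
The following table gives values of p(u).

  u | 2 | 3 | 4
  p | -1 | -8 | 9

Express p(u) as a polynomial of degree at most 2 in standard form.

p(u) = 12u^2 - 67u + 85

L_0(u) = (u - 3)(u - 4) / [2] = (1/2)u^2 - (7/2)u + 6
L_1(u) = (u - 2)(u - 4) / [-1] = -u^2 + 6u - 8
L_2(u) = (u - 2)(u - 3) / [2] = (1/2)u^2 - (5/2)u + 3
p(u) = (-1)·L_0 + (-8)·L_1 + 9·L_2
  (-1)·L_0(u) = -(1/2)u^2 + (7/2)u - 6
  (-8)·L_1(u) = 8u^2 - 48u + 64
  9·L_2(u) = (9/2)u^2 - (45/2)u + 27
Adding term by term: 12u^2 - 67u + 85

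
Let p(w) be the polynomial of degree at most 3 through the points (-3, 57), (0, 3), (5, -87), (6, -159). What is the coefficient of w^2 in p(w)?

2

L_0(w) = w(w - 5)(w - 6) / [-216] = -(1/216)w^3 + (11/216)w^2 - (5/36)w
L_1(w) = (w + 3)(w - 5)(w - 6) / [90] = (1/90)w^3 - (4/45)w^2 - (1/30)w + 1
L_2(w) = (w + 3)w(w - 6) / [-40] = -(1/40)w^3 + (3/40)w^2 + (9/20)w
L_3(w) = (w + 3)w(w - 5) / [54] = (1/54)w^3 - (1/27)w^2 - (5/18)w
p(w) = 57·L_0 + 3·L_1 + (-87)·L_2 + (-159)·L_3
Only the coefficient of w^2 is needed; take it from each L_i and combine:
57·(11/216) + 3·(-4/45) + (-87)·(3/40) + (-159)·(-1/27) = 2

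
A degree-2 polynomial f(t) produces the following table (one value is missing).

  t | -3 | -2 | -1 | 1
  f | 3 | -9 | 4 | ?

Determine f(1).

The 3 known values determine f uniquely (degree ≤ 2).
L_0(1) = (3)·(2)/[(-1)·(-2)] = 3
L_1(1) = (4)·(2)/[(1)·(-1)] = -8
L_2(1) = (4)·(3)/[(2)·(1)] = 6
Sum: 3·(3) + (-9)·(-8) + 4·(6) = 105

105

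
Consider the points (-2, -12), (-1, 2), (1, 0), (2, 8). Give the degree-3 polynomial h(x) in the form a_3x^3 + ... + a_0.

h(x) = 2x^3 - x^2 - 3x + 2

Build the Lagrange basis polynomials:
L_0(x) = (x + 1)(x - 1)(x - 2) / [-12] = -(1/12)x^3 + (1/6)x^2 + (1/12)x - 1/6
L_1(x) = (x + 2)(x - 1)(x - 2) / [6] = (1/6)x^3 - (1/6)x^2 - (2/3)x + 2/3
L_2(x) = (x + 2)(x + 1)(x - 2) / [-6] = -(1/6)x^3 - (1/6)x^2 + (2/3)x + 2/3
L_3(x) = (x + 2)(x + 1)(x - 1) / [12] = (1/12)x^3 + (1/6)x^2 - (1/12)x - 1/6
h(x) = (-12)·L_0 + 2·L_1 + 0·L_2 + 8·L_3
  (-12)·L_0(x) = x^3 - 2x^2 - x + 2
  2·L_1(x) = (1/3)x^3 - (1/3)x^2 - (4/3)x + 4/3
  0·L_2(x) = 0
  8·L_3(x) = (2/3)x^3 + (4/3)x^2 - (2/3)x - 4/3
Adding term by term: 2x^3 - x^2 - 3x + 2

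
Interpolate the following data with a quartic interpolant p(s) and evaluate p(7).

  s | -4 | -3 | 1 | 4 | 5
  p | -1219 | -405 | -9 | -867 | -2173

Evaluate each Lagrange basis at s = 7:
L_0(7) = (10)·(6)·(3)·(2)/[(-1)·(-5)·(-8)·(-9)] = 1
L_1(7) = (11)·(6)·(3)·(2)/[(1)·(-4)·(-7)·(-8)] = -99/56
L_2(7) = (11)·(10)·(3)·(2)/[(5)·(4)·(-3)·(-4)] = 11/4
L_3(7) = (11)·(10)·(6)·(2)/[(8)·(7)·(3)·(-1)] = -55/7
L_4(7) = (11)·(10)·(6)·(3)/[(9)·(8)·(4)·(1)] = 55/8
Sum: (-1219)·(1) + (-405)·(-99/56) + (-9)·(11/4) + (-867)·(-55/7) + (-2173)·(55/8) = -8655

-8655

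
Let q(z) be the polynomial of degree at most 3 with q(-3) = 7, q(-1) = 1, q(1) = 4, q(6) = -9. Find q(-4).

Using Newton's divided-difference form:
q[-3,-1] = (1 - 7) / (-1 - (-3)) = -3
q[-1,1] = (4 - 1) / (1 - (-1)) = 3/2
q[1,6] = (-9 - 4) / (6 - 1) = -13/5
q[-3,-1,1] = (3/2 - (-3)) / (1 - (-3)) = 9/8
q[-1,1,6] = (-13/5 - 3/2) / (6 - (-1)) = -41/70
q[-3,-1,1,6] = (-41/70 - 9/8) / (6 - (-3)) = -479/2520
q(-4) = 7 + (-3)·(-1) + (9/8)·(-1)·(-3) + (-479/2520)·(-1)·(-3)·(-5) = 1363/84

1363/84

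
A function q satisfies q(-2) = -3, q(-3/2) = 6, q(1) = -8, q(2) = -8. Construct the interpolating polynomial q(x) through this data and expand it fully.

q(x) = (71/30)x^3 - (39/20)x^2 - (643/60)x + 23/10

L_0(x) = (x + 3/2)(x - 1)(x - 2) / [-6] = -(1/6)x^3 + (1/4)x^2 + (5/12)x - 1/2
L_1(x) = (x + 2)(x - 1)(x - 2) / [35/8] = (8/35)x^3 - (8/35)x^2 - (32/35)x + 32/35
L_2(x) = (x + 2)(x + 3/2)(x - 2) / [-15/2] = -(2/15)x^3 - (1/5)x^2 + (8/15)x + 4/5
L_3(x) = (x + 2)(x + 3/2)(x - 1) / [14] = (1/14)x^3 + (5/28)x^2 - (1/28)x - 3/14
q(x) = (-3)·L_0 + 6·L_1 + (-8)·L_2 + (-8)·L_3
  (-3)·L_0(x) = (1/2)x^3 - (3/4)x^2 - (5/4)x + 3/2
  6·L_1(x) = (48/35)x^3 - (48/35)x^2 - (192/35)x + 192/35
  (-8)·L_2(x) = (16/15)x^3 + (8/5)x^2 - (64/15)x - 32/5
  (-8)·L_3(x) = -(4/7)x^3 - (10/7)x^2 + (2/7)x + 12/7
Adding term by term: (71/30)x^3 - (39/20)x^2 - (643/60)x + 23/10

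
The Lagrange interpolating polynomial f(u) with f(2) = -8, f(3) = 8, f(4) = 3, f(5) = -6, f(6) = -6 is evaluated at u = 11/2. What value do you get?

-249/32

Evaluate each Lagrange basis at u = 11/2:
L_0(11/2) = (5/2)·(3/2)·(1/2)·(-1/2)/[(-1)·(-2)·(-3)·(-4)] = -5/128
L_1(11/2) = (7/2)·(3/2)·(1/2)·(-1/2)/[(1)·(-1)·(-2)·(-3)] = 7/32
L_2(11/2) = (7/2)·(5/2)·(1/2)·(-1/2)/[(2)·(1)·(-1)·(-2)] = -35/64
L_3(11/2) = (7/2)·(5/2)·(3/2)·(-1/2)/[(3)·(2)·(1)·(-1)] = 35/32
L_4(11/2) = (7/2)·(5/2)·(3/2)·(1/2)/[(4)·(3)·(2)·(1)] = 35/128
Sum: (-8)·(-5/128) + 8·(7/32) + 3·(-35/64) + (-6)·(35/32) + (-6)·(35/128) = -249/32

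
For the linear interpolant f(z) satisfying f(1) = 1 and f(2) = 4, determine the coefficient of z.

The leading coefficient equals the top divided difference f[1,2].
f[1,2] = (4 - 1) / (2 - 1) = 3

3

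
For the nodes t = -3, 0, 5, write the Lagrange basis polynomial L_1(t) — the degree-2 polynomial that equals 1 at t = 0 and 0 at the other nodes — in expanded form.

L_1(t) = (t + 3)(t - 5) / [(3)·(-5)]
       = (t^2 - 2t - 15) / (-15)

L_1(t) = -(1/15)t^2 + (2/15)t + 1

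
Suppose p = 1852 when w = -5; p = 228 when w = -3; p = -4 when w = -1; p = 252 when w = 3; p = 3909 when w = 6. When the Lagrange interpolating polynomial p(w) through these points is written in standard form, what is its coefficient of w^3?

0

L_0(w) = (w + 3)(w + 1)(w - 3)(w - 6) / [704] = (1/704)w^4 - (5/704)w^3 - (15/704)w^2 + (45/704)w + 27/352
L_1(w) = (w + 5)(w + 1)(w - 3)(w - 6) / [-216] = -(1/216)w^4 + (1/72)w^3 + (31/216)w^2 - (7/24)w - 5/12
L_2(w) = (w + 5)(w + 3)(w - 3)(w - 6) / [224] = (1/224)w^4 - (1/224)w^3 - (39/224)w^2 + (9/224)w + 135/112
L_3(w) = (w + 5)(w + 3)(w + 1)(w - 6) / [-576] = -(1/576)w^4 - (1/192)w^3 + (31/576)w^2 + (41/192)w + 5/32
L_4(w) = (w + 5)(w + 3)(w + 1)(w - 3) / [2079] = (1/2079)w^4 + (2/693)w^3 - (4/2079)w^2 - (2/77)w - 5/231
p(w) = 1852·L_0 + 228·L_1 + (-4)·L_2 + 252·L_3 + 3909·L_4
Only the coefficient of w^3 is needed; take it from each L_i and combine:
1852·(-5/704) + 228·(1/72) + (-4)·(-1/224) + 252·(-1/192) + 3909·(2/693) = 0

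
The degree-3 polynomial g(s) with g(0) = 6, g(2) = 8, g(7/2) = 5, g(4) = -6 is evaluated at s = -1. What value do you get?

233/7

Using Newton's divided-difference form:
g[0,2] = (8 - 6) / (2 - 0) = 1
g[2,7/2] = (5 - 8) / (7/2 - 2) = -2
g[7/2,4] = (-6 - 5) / (4 - 7/2) = -22
g[0,2,7/2] = (-2 - 1) / (7/2 - 0) = -6/7
g[2,7/2,4] = (-22 - (-2)) / (4 - 2) = -10
g[0,2,7/2,4] = (-10 - (-6/7)) / (4 - 0) = -16/7
g(-1) = 6 + 1·(-1) + (-6/7)·(-1)·(-3) + (-16/7)·(-1)·(-3)·(-9/2) = 233/7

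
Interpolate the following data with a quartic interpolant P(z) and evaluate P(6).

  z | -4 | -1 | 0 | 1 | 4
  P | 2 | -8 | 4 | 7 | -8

423/4

Evaluate each Lagrange basis at z = 6:
L_0(6) = (7)·(6)·(5)·(2)/[(-3)·(-4)·(-5)·(-8)] = 7/8
L_1(6) = (10)·(6)·(5)·(2)/[(3)·(-1)·(-2)·(-5)] = -20
L_2(6) = (10)·(7)·(5)·(2)/[(4)·(1)·(-1)·(-4)] = 175/4
L_3(6) = (10)·(7)·(6)·(2)/[(5)·(2)·(1)·(-3)] = -28
L_4(6) = (10)·(7)·(6)·(5)/[(8)·(5)·(4)·(3)] = 35/8
Sum: 2·(7/8) + (-8)·(-20) + 4·(175/4) + 7·(-28) + (-8)·(35/8) = 423/4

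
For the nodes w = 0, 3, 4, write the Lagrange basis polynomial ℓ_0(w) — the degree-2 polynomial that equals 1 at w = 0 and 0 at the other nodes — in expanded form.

ℓ_0(w) = (w - 3)(w - 4) / [(-3)·(-4)]
       = (w^2 - 7w + 12) / (12)

ℓ_0(w) = (1/12)w^2 - (7/12)w + 1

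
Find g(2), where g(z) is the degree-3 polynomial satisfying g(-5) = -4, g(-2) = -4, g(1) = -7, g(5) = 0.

-71/10

Using Newton's divided-difference form:
g[-5,-2] = (-4 - (-4)) / (-2 - (-5)) = 0
g[-2,1] = (-7 - (-4)) / (1 - (-2)) = -1
g[1,5] = (0 - (-7)) / (5 - 1) = 7/4
g[-5,-2,1] = (-1 - 0) / (1 - (-5)) = -1/6
g[-2,1,5] = (7/4 - (-1)) / (5 - (-2)) = 11/28
g[-5,-2,1,5] = (11/28 - (-1/6)) / (5 - (-5)) = 47/840
g(2) = -4 + 0·(7) + (-1/6)·(7)·(4) + (47/840)·(7)·(4)·(1) = -71/10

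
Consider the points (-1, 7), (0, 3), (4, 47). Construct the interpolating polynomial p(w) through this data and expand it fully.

L_0(w) = w(w - 4) / [5] = (1/5)w^2 - (4/5)w
L_1(w) = (w + 1)(w - 4) / [-4] = -(1/4)w^2 + (3/4)w + 1
L_2(w) = (w + 1)w / [20] = (1/20)w^2 + (1/20)w
p(w) = 7·L_0 + 3·L_1 + 47·L_2
  7·L_0(w) = (7/5)w^2 - (28/5)w
  3·L_1(w) = -(3/4)w^2 + (9/4)w + 3
  47·L_2(w) = (47/20)w^2 + (47/20)w
Adding term by term: 3w^2 - w + 3

p(w) = 3w^2 - w + 3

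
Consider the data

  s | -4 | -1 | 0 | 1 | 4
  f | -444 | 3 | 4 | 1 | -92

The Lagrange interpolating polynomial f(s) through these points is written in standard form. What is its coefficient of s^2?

-1

Build the Lagrange basis polynomials:
L_0(s) = (s + 1)s(s - 1)(s - 4) / [480] = (1/480)s^4 - (1/120)s^3 - (1/480)s^2 + (1/120)s
L_1(s) = (s + 4)s(s - 1)(s - 4) / [-30] = -(1/30)s^4 + (1/30)s^3 + (8/15)s^2 - (8/15)s
L_2(s) = (s + 4)(s + 1)(s - 1)(s - 4) / [16] = (1/16)s^4 - (17/16)s^2 + 1
L_3(s) = (s + 4)(s + 1)s(s - 4) / [-30] = -(1/30)s^4 - (1/30)s^3 + (8/15)s^2 + (8/15)s
L_4(s) = (s + 4)(s + 1)s(s - 1) / [480] = (1/480)s^4 + (1/120)s^3 - (1/480)s^2 - (1/120)s
f(s) = (-444)·L_0 + 3·L_1 + 4·L_2 + 1·L_3 + (-92)·L_4
Only the coefficient of s^2 is needed; take it from each L_i and combine:
(-444)·(-1/480) + 3·(8/15) + 4·(-17/16) + 1·(8/15) + (-92)·(-1/480) = -1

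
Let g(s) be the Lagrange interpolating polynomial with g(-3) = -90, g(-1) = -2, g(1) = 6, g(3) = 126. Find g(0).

Evaluate each Lagrange basis at s = 0:
L_0(0) = (1)·(-1)·(-3)/[(-2)·(-4)·(-6)] = -1/16
L_1(0) = (3)·(-1)·(-3)/[(2)·(-2)·(-4)] = 9/16
L_2(0) = (3)·(1)·(-3)/[(4)·(2)·(-2)] = 9/16
L_3(0) = (3)·(1)·(-1)/[(6)·(4)·(2)] = -1/16
Sum: (-90)·(-1/16) + (-2)·(9/16) + 6·(9/16) + 126·(-1/16) = 0

0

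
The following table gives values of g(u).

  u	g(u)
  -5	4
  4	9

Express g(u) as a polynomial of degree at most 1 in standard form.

L_0(u) = (u - 4) / [-9] = -(1/9)u + 4/9
L_1(u) = (u + 5) / [9] = (1/9)u + 5/9
g(u) = 4·L_0 + 9·L_1
  4·L_0(u) = -(4/9)u + 16/9
  9·L_1(u) = u + 5
Adding term by term: (5/9)u + 61/9

g(u) = (5/9)u + 61/9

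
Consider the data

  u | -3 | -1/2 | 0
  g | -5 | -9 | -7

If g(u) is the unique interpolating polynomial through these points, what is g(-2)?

-47/5

L_0(-2) = (-3/2)·(-2)/[(-5/2)·(-3)] = 2/5
L_1(-2) = (1)·(-2)/[(5/2)·(-1/2)] = 8/5
L_2(-2) = (1)·(-3/2)/[(3)·(1/2)] = -1
Sum: (-5)·(2/5) + (-9)·(8/5) + (-7)·(-1) = -47/5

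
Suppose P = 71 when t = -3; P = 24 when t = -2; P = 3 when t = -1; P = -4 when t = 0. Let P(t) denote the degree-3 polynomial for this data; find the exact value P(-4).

Evaluate each Lagrange basis at t = -4:
L_0(-4) = (-2)·(-3)·(-4)/[(-1)·(-2)·(-3)] = 4
L_1(-4) = (-1)·(-3)·(-4)/[(1)·(-1)·(-2)] = -6
L_2(-4) = (-1)·(-2)·(-4)/[(2)·(1)·(-1)] = 4
L_3(-4) = (-1)·(-2)·(-3)/[(3)·(2)·(1)] = -1
Sum: 71·(4) + 24·(-6) + 3·(4) + (-4)·(-1) = 156

156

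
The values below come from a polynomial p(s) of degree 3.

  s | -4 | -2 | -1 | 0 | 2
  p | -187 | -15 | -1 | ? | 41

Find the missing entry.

The 4 known values determine p uniquely (degree ≤ 3).
Evaluate each Lagrange basis at s = 0:
L_0(0) = (2)·(1)·(-2)/[(-2)·(-3)·(-6)] = 1/9
L_1(0) = (4)·(1)·(-2)/[(2)·(-1)·(-4)] = -1
L_2(0) = (4)·(2)·(-2)/[(3)·(1)·(-3)] = 16/9
L_3(0) = (4)·(2)·(1)/[(6)·(4)·(3)] = 1/9
Sum: (-187)·(1/9) + (-15)·(-1) + (-1)·(16/9) + 41·(1/9) = -3

-3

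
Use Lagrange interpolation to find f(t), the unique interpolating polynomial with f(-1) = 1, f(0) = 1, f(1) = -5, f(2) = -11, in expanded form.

Build the Lagrange basis polynomials:
L_0(t) = t(t - 1)(t - 2) / [-6] = -(1/6)t^3 + (1/2)t^2 - (1/3)t
L_1(t) = (t + 1)(t - 1)(t - 2) / [2] = (1/2)t^3 - t^2 - (1/2)t + 1
L_2(t) = (t + 1)t(t - 2) / [-2] = -(1/2)t^3 + (1/2)t^2 + t
L_3(t) = (t + 1)t(t - 1) / [6] = (1/6)t^3 - (1/6)t
f(t) = 1·L_0 + 1·L_1 + (-5)·L_2 + (-11)·L_3
  1·L_0(t) = -(1/6)t^3 + (1/2)t^2 - (1/3)t
  1·L_1(t) = (1/2)t^3 - t^2 - (1/2)t + 1
  (-5)·L_2(t) = (5/2)t^3 - (5/2)t^2 - 5t
  (-11)·L_3(t) = -(11/6)t^3 + (11/6)t
Adding term by term: t^3 - 3t^2 - 4t + 1

f(t) = t^3 - 3t^2 - 4t + 1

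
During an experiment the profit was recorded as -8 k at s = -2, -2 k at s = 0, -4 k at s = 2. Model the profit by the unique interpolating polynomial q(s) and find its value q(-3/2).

Evaluate each Lagrange basis at s = -3/2:
L_0(-3/2) = (-3/2)·(-7/2)/[(-2)·(-4)] = 21/32
L_1(-3/2) = (1/2)·(-7/2)/[(2)·(-2)] = 7/16
L_2(-3/2) = (1/2)·(-3/2)/[(4)·(2)] = -3/32
Sum: (-8)·(21/32) + (-2)·(7/16) + (-4)·(-3/32) = -23/4

-23/4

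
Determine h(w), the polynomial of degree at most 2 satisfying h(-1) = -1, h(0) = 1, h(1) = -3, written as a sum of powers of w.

Newton's divided differences:
h[-1,0] = (1 - (-1)) / (0 - (-1)) = 2
h[0,1] = (-3 - 1) / (1 - 0) = -4
h[-1,0,1] = (-4 - 2) / (1 - (-1)) = -3
h(w) = -1 + 2·(w + 1) + (-3)·(w + 1)w
Expanding: h(w) = -3w^2 - w + 1

h(w) = -3w^2 - w + 1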